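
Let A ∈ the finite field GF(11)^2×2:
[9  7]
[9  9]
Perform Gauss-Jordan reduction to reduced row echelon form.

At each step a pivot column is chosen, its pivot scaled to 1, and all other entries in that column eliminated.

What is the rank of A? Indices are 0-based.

rank = 2

pivot(0,0)=9: scale R0 → (1, 2)
  clear (1,0): R1 −= (9)R0 → (0, 2)
pivot(1,1)=2: scale R1 → (0, 1)
  clear (0,1): R0 −= (2)R1 → (1, 0)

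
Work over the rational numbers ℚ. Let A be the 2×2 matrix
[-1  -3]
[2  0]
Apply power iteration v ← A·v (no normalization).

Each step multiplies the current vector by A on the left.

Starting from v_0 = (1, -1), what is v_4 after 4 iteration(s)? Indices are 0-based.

v_0 = (1, -1).
v_1 = A·v_0 = (2, 2).
v_2 = A·v_1 = (-8, 4).
v_3 = A·v_2 = (-4, -16).
v_4 = A·v_3 = (52, -8).

v_4 = (52, -8)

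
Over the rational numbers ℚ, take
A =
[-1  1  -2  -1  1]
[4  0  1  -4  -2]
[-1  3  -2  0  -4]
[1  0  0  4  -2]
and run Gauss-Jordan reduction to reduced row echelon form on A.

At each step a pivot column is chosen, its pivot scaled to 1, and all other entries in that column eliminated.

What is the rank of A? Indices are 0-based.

[1] R0 /= -1  ⇒  (1, -1, 2, 1, -1)
     R1 -= 4·R0  ⇒  (0, 4, -7, -8, 2)
     R2 -= -1·R0  ⇒  (0, 2, 0, 1, -5)
     R3 -= 1·R0  ⇒  (0, 1, -2, 3, -1)
[2] R1 /= 4  ⇒  (0, 1, -7/4, -2, 1/2)
     R0 -= -1·R1  ⇒  (1, 0, 1/4, -1, -1/2)
     R2 -= 2·R1  ⇒  (0, 0, 7/2, 5, -6)
     R3 -= 1·R1  ⇒  (0, 0, -1/4, 5, -3/2)
[3] R2 /= 7/2  ⇒  (0, 0, 1, 10/7, -12/7)
     R0 -= 1/4·R2  ⇒  (1, 0, 0, -19/14, -1/14)
     R1 -= -7/4·R2  ⇒  (0, 1, 0, 1/2, -5/2)
     R3 -= -1/4·R2  ⇒  (0, 0, 0, 75/14, -27/14)
[4] R3 /= 75/14  ⇒  (0, 0, 0, 1, -9/25)
     R0 -= -19/14·R3  ⇒  (1, 0, 0, 0, -14/25)
     R1 -= 1/2·R3  ⇒  (0, 1, 0, 0, -58/25)
     R2 -= 10/7·R3  ⇒  (0, 0, 1, 0, -6/5)

rank = 4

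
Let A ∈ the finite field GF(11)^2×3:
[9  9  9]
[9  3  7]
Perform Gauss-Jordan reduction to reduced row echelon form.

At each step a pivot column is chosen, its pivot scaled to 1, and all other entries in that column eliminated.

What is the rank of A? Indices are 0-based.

rank = 2

pivot(0,0)=9: scale R0 → (1, 1, 1)
  clear (1,0): R1 −= (9)R0 → (0, 5, 9)
pivot(1,1)=5: scale R1 → (0, 1, 4)
  clear (0,1): R0 −= (1)R1 → (1, 0, 8)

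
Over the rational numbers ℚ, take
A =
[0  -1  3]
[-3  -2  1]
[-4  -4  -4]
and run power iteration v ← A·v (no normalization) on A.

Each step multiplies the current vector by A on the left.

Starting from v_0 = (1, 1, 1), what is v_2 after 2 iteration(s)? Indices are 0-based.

v_0 = (1, 1, 1).
v_1 = A·v_0 = (2, -4, -12).
v_2 = A·v_1 = (-32, -10, 56).

v_2 = (-32, -10, 56)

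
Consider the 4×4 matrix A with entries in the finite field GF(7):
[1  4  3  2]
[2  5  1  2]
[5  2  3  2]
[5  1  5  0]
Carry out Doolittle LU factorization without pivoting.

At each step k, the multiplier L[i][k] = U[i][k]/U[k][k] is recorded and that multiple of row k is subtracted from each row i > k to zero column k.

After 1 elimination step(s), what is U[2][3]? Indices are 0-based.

k=0: U[0][0]=1
  eliminate (1,0): mult=2, new row 1: (0, 4, 2, 5); set L[1][0]=2
  eliminate (2,0): mult=5, new row 2: (0, 3, 2, 6); set L[2][0]=5
  eliminate (3,0): mult=5, new row 3: (0, 2, 4, 4); set L[3][0]=5

U[2][3] = 6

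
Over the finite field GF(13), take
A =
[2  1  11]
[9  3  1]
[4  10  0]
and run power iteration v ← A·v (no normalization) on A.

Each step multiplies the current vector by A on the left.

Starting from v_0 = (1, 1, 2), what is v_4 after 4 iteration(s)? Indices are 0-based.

v_4 = (3, 0, 3)

v_0 = (1, 1, 2).
v_1 = A·v_0 = (12, 1, 1).
v_2 = A·v_1 = (10, 8, 6).
v_3 = A·v_2 = (3, 3, 3).
v_4 = A·v_3 = (3, 0, 3).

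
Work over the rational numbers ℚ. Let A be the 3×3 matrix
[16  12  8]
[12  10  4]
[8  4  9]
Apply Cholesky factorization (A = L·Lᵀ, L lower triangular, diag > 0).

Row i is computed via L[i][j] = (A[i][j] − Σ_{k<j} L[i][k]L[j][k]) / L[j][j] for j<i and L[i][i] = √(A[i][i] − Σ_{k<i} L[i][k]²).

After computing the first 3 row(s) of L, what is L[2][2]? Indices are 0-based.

Step 1: L[0][0] = √(16) = 4.
  L[1][0] = (12) / L[0][0] = 3.
Step 2: L[1][1] = √(1) = 1.
  L[2][0] = (8) / L[0][0] = 2.
  L[2][1] = (-2) / L[1][1] = -2.
Step 3: L[2][2] = √(1) = 1.

L[2][2] = 1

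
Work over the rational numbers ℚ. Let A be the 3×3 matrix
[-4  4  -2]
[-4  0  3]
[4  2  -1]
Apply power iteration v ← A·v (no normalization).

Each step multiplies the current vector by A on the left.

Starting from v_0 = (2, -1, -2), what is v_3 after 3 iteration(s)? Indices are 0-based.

v_3 = (520, -44, 20)

v_0 = (2, -1, -2).
v_1 = A·v_0 = (-8, -14, 8).
v_2 = A·v_1 = (-40, 56, -68).
v_3 = A·v_2 = (520, -44, 20).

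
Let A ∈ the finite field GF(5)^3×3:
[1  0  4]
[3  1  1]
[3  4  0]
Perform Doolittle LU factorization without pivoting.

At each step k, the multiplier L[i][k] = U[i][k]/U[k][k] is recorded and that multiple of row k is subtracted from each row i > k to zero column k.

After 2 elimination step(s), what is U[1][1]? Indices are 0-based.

U[1][1] = 1

Step 1: pivot at (0,0) is 1.
  row1 ← row1 − (3)·row0  ⇒  L[1][0]=3, U row1=(0, 1, 4)
  row2 ← row2 − (3)·row0  ⇒  L[2][0]=3, U row2=(0, 4, 3)
Step 2: pivot at (1,1) is 1.
  row2 ← row2 − (4)·row1  ⇒  L[2][1]=4, U row2=(0, 0, 2)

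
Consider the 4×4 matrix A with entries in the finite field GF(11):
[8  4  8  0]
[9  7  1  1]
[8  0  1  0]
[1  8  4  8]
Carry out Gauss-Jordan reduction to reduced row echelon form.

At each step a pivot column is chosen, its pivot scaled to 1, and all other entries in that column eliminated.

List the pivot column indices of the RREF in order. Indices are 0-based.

pivot columns: 0, 1, 2, 3

step 1: normalize row 0 (÷8) = (1, 6, 1, 0)
  row 1: subtract 9×row0 = (0, 8, 3, 1)
  row 2: subtract 8×row0 = (0, 7, 4, 0)
  row 3: subtract 1×row0 = (0, 2, 3, 8)
step 2: normalize row 1 (÷8) = (0, 1, 10, 7)
  row 0: subtract 6×row1 = (1, 0, 7, 2)
  row 2: subtract 7×row1 = (0, 0, 0, 6)
  row 3: subtract 2×row1 = (0, 0, 5, 5)
step 3: exchange rows 2,3
step 3: normalize row 2 (÷5) = (0, 0, 1, 1)
  row 0: subtract 7×row2 = (1, 0, 0, 6)
  row 1: subtract 10×row2 = (0, 1, 0, 8)
step 4: normalize row 3 (÷6) = (0, 0, 0, 1)
  row 0: subtract 6×row3 = (1, 0, 0, 0)
  row 1: subtract 8×row3 = (0, 1, 0, 0)
  row 2: subtract 1×row3 = (0, 0, 1, 0)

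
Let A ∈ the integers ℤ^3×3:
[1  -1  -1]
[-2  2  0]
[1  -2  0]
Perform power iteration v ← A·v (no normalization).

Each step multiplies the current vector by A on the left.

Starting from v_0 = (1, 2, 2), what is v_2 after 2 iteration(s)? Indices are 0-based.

v_2 = (-2, 10, -7)

v_0 = (1, 2, 2).
v_1 = A·v_0 = (-3, 2, -3).
v_2 = A·v_1 = (-2, 10, -7).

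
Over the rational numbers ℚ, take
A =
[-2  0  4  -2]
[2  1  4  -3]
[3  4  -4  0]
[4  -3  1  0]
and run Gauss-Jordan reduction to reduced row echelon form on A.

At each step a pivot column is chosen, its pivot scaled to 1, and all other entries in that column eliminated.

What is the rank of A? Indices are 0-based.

[1] R0 /= -2  ⇒  (1, 0, -2, 1)
     R1 -= 2·R0  ⇒  (0, 1, 8, -5)
     R2 -= 3·R0  ⇒  (0, 4, 2, -3)
     R3 -= 4·R0  ⇒  (0, -3, 9, -4)
[2] R1 /= 1  ⇒  (0, 1, 8, -5)
     R2 -= 4·R1  ⇒  (0, 0, -30, 17)
     R3 -= -3·R1  ⇒  (0, 0, 33, -19)
[3] R2 /= -30  ⇒  (0, 0, 1, -17/30)
     R0 -= -2·R2  ⇒  (1, 0, 0, -2/15)
     R1 -= 8·R2  ⇒  (0, 1, 0, -7/15)
     R3 -= 33·R2  ⇒  (0, 0, 0, -3/10)
[4] R3 /= -3/10  ⇒  (0, 0, 0, 1)
     R0 -= -2/15·R3  ⇒  (1, 0, 0, 0)
     R1 -= -7/15·R3  ⇒  (0, 1, 0, 0)
     R2 -= -17/30·R3  ⇒  (0, 0, 1, 0)

rank = 4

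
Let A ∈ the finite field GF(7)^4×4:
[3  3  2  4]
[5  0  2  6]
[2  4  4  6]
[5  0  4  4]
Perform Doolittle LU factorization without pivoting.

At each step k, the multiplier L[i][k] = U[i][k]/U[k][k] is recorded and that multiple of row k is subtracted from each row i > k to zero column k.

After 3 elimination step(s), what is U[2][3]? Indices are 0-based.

Step 1: pivot at (0,0) is 3.
  row1 ← row1 − (4)·row0  ⇒  L[1][0]=4, U row1=(0, 2, 1, 4)
  row2 ← row2 − (3)·row0  ⇒  L[2][0]=3, U row2=(0, 2, 5, 1)
  row3 ← row3 − (4)·row0  ⇒  L[3][0]=4, U row3=(0, 2, 3, 2)
Step 2: pivot at (1,1) is 2.
  row2 ← row2 − (1)·row1  ⇒  L[2][1]=1, U row2=(0, 0, 4, 4)
  row3 ← row3 − (1)·row1  ⇒  L[3][1]=1, U row3=(0, 0, 2, 5)
Step 3: pivot at (2,2) is 4.
  row3 ← row3 − (4)·row2  ⇒  L[3][2]=4, U row3=(0, 0, 0, 3)

U[2][3] = 4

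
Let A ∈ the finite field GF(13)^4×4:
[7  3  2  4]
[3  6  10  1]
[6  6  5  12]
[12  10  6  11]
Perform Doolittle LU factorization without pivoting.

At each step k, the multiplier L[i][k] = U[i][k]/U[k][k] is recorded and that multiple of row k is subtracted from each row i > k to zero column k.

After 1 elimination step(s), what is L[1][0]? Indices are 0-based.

L[1][0] = 6

k=0: U[0][0]=7
  eliminate (1,0): mult=6, new row 1: (0, 1, 11, 3); set L[1][0]=6
  eliminate (2,0): mult=12, new row 2: (0, 9, 7, 3); set L[2][0]=12
  eliminate (3,0): mult=11, new row 3: (0, 3, 10, 6); set L[3][0]=11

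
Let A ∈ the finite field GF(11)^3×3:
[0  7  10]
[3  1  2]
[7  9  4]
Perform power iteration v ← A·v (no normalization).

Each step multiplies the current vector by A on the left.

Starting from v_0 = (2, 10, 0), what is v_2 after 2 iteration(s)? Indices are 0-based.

v_0 = (2, 10, 0).
v_1 = A·v_0 = (4, 5, 5).
v_2 = A·v_1 = (8, 5, 5).

v_2 = (8, 5, 5)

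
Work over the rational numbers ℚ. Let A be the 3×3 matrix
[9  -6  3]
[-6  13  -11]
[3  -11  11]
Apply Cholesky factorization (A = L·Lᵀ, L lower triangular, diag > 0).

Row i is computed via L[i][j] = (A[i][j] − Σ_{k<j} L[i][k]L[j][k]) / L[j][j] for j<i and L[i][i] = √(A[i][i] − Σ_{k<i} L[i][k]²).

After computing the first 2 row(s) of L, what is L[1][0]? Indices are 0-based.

Step 1: L[0][0] = √(9) = 3.
  L[1][0] = (-6) / L[0][0] = -2.
Step 2: L[1][1] = √(9) = 3.

L[1][0] = -2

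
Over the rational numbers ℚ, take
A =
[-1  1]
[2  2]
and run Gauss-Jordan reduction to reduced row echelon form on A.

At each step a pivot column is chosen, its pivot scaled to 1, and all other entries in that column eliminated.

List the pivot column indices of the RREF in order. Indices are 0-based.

step 1: normalize row 0 (÷-1) = (1, -1)
  row 1: subtract 2×row0 = (0, 4)
step 2: normalize row 1 (÷4) = (0, 1)
  row 0: subtract -1×row1 = (1, 0)

pivot columns: 0, 1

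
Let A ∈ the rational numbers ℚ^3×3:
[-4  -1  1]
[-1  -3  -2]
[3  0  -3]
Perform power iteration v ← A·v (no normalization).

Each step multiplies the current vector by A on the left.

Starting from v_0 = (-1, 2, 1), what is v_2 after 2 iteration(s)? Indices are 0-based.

v_2 = (-11, 30, 27)

v_0 = (-1, 2, 1).
v_1 = A·v_0 = (3, -7, -6).
v_2 = A·v_1 = (-11, 30, 27).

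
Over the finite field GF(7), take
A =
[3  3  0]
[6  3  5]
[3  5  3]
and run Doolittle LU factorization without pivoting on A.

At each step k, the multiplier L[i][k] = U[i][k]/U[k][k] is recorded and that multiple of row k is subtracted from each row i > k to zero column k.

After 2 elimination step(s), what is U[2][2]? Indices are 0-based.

[col 0] pivot 3
  R1 -= 2*R0 → (0, 4, 5)  (L[1][0] := 2)
  R2 -= 1*R0 → (0, 2, 3)  (L[2][0] := 1)
[col 1] pivot 4
  R2 -= 4*R1 → (0, 0, 4)  (L[2][1] := 4)

U[2][2] = 4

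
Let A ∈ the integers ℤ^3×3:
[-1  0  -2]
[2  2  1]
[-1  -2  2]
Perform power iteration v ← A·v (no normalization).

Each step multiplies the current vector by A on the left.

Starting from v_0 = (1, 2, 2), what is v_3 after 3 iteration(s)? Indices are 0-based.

v_3 = (19, 11, -43)

v_0 = (1, 2, 2).
v_1 = A·v_0 = (-5, 8, -1).
v_2 = A·v_1 = (7, 5, -13).
v_3 = A·v_2 = (19, 11, -43).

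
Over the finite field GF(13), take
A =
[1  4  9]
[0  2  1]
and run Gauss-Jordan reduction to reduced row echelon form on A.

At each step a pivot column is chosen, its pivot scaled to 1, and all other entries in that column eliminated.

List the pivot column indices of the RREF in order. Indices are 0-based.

step 1: normalize row 0 (÷1) = (1, 4, 9)
step 2: normalize row 1 (÷2) = (0, 1, 7)
  row 0: subtract 4×row1 = (1, 0, 7)

pivot columns: 0, 1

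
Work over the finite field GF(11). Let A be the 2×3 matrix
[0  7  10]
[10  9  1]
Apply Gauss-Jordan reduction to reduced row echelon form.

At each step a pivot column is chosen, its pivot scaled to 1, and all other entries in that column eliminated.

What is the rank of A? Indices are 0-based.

rank = 2

pivot(0,0): swap R0↔R1
pivot(0,0)=10: scale R0 → (1, 2, 10)
pivot(1,1)=7: scale R1 → (0, 1, 3)
  clear (0,1): R0 −= (2)R1 → (1, 0, 4)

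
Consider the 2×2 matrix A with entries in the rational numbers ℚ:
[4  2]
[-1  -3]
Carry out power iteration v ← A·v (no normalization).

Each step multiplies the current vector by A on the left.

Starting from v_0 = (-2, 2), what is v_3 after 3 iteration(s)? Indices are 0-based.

v_0 = (-2, 2).
v_1 = A·v_0 = (-4, -4).
v_2 = A·v_1 = (-24, 16).
v_3 = A·v_2 = (-64, -24).

v_3 = (-64, -24)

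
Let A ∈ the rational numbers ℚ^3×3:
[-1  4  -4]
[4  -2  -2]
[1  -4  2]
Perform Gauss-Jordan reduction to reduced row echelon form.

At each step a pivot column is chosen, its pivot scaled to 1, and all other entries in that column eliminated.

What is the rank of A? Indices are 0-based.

rank = 3

pivot(0,0)=-1: scale R0 → (1, -4, 4)
  clear (1,0): R1 −= (4)R0 → (0, 14, -18)
  clear (2,0): R2 −= (1)R0 → (0, 0, -2)
pivot(1,1)=14: scale R1 → (0, 1, -9/7)
  clear (0,1): R0 −= (-4)R1 → (1, 0, -8/7)
pivot(2,2)=-2: scale R2 → (0, 0, 1)
  clear (0,2): R0 −= (-8/7)R2 → (1, 0, 0)
  clear (1,2): R1 −= (-9/7)R2 → (0, 1, 0)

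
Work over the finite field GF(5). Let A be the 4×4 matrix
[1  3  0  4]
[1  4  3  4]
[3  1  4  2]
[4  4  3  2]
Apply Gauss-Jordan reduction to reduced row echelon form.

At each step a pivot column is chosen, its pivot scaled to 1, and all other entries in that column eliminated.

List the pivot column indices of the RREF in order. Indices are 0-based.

pivot columns: 0, 1, 2, 3

[1] R0 /= 1  ⇒  (1, 3, 0, 4)
     R1 -= 1·R0  ⇒  (0, 1, 3, 0)
     R2 -= 3·R0  ⇒  (0, 2, 4, 0)
     R3 -= 4·R0  ⇒  (0, 2, 3, 1)
[2] R1 /= 1  ⇒  (0, 1, 3, 0)
     R0 -= 3·R1  ⇒  (1, 0, 1, 4)
     R2 -= 2·R1  ⇒  (0, 0, 3, 0)
     R3 -= 2·R1  ⇒  (0, 0, 2, 1)
[3] R2 /= 3  ⇒  (0, 0, 1, 0)
     R0 -= 1·R2  ⇒  (1, 0, 0, 4)
     R1 -= 3·R2  ⇒  (0, 1, 0, 0)
     R3 -= 2·R2  ⇒  (0, 0, 0, 1)
[4] R3 /= 1  ⇒  (0, 0, 0, 1)
     R0 -= 4·R3  ⇒  (1, 0, 0, 0)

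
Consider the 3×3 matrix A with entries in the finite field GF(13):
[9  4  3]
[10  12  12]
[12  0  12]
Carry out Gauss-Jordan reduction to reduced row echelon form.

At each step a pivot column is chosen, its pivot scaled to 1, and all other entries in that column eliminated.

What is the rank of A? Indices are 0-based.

rank = 3

pivot(0,0)=9: scale R0 → (1, 12, 9)
  clear (1,0): R1 −= (10)R0 → (0, 9, 0)
  clear (2,0): R2 −= (12)R0 → (0, 12, 8)
pivot(1,1)=9: scale R1 → (0, 1, 0)
  clear (0,1): R0 −= (12)R1 → (1, 0, 9)
  clear (2,1): R2 −= (12)R1 → (0, 0, 8)
pivot(2,2)=8: scale R2 → (0, 0, 1)
  clear (0,2): R0 −= (9)R2 → (1, 0, 0)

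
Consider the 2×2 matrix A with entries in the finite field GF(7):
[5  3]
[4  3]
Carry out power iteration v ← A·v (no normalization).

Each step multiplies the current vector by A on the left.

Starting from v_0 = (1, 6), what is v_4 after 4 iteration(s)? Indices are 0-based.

v_4 = (3, 3)

v_0 = (1, 6).
v_1 = A·v_0 = (2, 1).
v_2 = A·v_1 = (6, 4).
v_3 = A·v_2 = (0, 1).
v_4 = A·v_3 = (3, 3).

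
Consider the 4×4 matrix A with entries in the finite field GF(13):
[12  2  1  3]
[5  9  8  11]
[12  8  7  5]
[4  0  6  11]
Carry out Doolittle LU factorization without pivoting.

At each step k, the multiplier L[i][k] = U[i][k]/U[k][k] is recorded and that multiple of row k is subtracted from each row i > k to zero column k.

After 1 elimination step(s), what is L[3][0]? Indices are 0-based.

k=0: U[0][0]=12
  eliminate (1,0): mult=8, new row 1: (0, 6, 0, 0); set L[1][0]=8
  eliminate (2,0): mult=1, new row 2: (0, 6, 6, 2); set L[2][0]=1
  eliminate (3,0): mult=9, new row 3: (0, 8, 10, 10); set L[3][0]=9

L[3][0] = 9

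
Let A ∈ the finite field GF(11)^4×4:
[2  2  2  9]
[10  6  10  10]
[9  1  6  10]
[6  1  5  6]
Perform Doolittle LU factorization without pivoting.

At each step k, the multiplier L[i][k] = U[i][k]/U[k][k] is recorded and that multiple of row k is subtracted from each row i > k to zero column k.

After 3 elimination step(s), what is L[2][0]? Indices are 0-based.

k=0: U[0][0]=2
  eliminate (1,0): mult=5, new row 1: (0, 7, 0, 9); set L[1][0]=5
  eliminate (2,0): mult=10, new row 2: (0, 3, 8, 8); set L[2][0]=10
  eliminate (3,0): mult=3, new row 3: (0, 6, 10, 1); set L[3][0]=3
k=1: U[1][1]=7
  eliminate (2,1): mult=2, new row 2: (0, 0, 8, 1); set L[2][1]=2
  eliminate (3,1): mult=4, new row 3: (0, 0, 10, 9); set L[3][1]=4
k=2: U[2][2]=8
  eliminate (3,2): mult=4, new row 3: (0, 0, 0, 5); set L[3][2]=4

L[2][0] = 10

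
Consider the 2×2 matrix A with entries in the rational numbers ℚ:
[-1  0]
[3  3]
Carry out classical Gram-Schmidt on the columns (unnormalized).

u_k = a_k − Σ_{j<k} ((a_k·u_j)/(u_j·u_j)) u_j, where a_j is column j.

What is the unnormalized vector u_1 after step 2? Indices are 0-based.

u_1 = (9/10, 3/10)

Step 1: u_0 = a_0 = (-1, 3).
Step 2: u_1 = a_1 − (9/10)·u_0 = (9/10, 3/10).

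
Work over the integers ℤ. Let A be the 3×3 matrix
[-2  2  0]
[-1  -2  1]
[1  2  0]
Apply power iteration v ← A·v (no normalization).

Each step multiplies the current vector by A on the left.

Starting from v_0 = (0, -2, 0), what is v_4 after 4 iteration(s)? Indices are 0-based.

v_4 = (104, 40, -40)

v_0 = (0, -2, 0).
v_1 = A·v_0 = (-4, 4, -4).
v_2 = A·v_1 = (16, -8, 4).
v_3 = A·v_2 = (-48, 4, 0).
v_4 = A·v_3 = (104, 40, -40).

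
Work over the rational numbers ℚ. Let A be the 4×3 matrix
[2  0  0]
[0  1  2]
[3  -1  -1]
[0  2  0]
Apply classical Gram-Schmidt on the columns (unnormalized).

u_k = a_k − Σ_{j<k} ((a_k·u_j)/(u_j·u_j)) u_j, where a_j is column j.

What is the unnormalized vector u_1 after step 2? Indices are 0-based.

Step 1: u_0 = a_0 = (2, 0, 3, 0).
Step 2: u_1 = a_1 − (-3/13)·u_0 = (6/13, 1, -4/13, 2).

u_1 = (6/13, 1, -4/13, 2)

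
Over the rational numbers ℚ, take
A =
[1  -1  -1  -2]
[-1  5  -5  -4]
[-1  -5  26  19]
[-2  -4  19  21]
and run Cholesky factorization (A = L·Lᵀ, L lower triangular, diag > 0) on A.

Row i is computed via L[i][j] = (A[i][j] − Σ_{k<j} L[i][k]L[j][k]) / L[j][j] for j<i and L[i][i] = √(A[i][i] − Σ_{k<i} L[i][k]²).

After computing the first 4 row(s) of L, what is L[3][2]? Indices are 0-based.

L[3][2] = 2

Step 1: L[0][0] = √(1) = 1.
  L[1][0] = (-1) / L[0][0] = -1.
Step 2: L[1][1] = √(4) = 2.
  L[2][0] = (-1) / L[0][0] = -1.
  L[2][1] = (-6) / L[1][1] = -3.
Step 3: L[2][2] = √(16) = 4.
  L[3][0] = (-2) / L[0][0] = -2.
  L[3][1] = (-6) / L[1][1] = -3.
  L[3][2] = (8) / L[2][2] = 2.
Step 4: L[3][3] = √(4) = 2.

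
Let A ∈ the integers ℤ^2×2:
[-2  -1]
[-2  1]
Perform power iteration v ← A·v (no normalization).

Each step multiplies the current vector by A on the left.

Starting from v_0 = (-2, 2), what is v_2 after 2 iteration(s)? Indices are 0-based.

v_2 = (-10, 2)

v_0 = (-2, 2).
v_1 = A·v_0 = (2, 6).
v_2 = A·v_1 = (-10, 2).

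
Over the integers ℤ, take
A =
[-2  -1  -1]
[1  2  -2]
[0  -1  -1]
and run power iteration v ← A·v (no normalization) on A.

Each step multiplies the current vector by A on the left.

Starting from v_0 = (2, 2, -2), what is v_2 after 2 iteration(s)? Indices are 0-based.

v_2 = (-2, 16, -10)

v_0 = (2, 2, -2).
v_1 = A·v_0 = (-4, 10, 0).
v_2 = A·v_1 = (-2, 16, -10).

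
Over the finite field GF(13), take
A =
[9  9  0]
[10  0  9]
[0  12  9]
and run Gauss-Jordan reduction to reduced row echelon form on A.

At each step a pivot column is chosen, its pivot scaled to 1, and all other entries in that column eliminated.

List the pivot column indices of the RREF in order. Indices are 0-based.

pivot columns: 0, 1, 2

[1] R0 /= 9  ⇒  (1, 1, 0)
     R1 -= 10·R0  ⇒  (0, 3, 9)
[2] R1 /= 3  ⇒  (0, 1, 3)
     R0 -= 1·R1  ⇒  (1, 0, 10)
     R2 -= 12·R1  ⇒  (0, 0, 12)
[3] R2 /= 12  ⇒  (0, 0, 1)
     R0 -= 10·R2  ⇒  (1, 0, 0)
     R1 -= 3·R2  ⇒  (0, 1, 0)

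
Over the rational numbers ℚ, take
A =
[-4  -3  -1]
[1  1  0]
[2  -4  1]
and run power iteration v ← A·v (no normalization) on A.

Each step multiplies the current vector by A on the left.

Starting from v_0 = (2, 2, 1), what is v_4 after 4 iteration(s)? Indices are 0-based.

v_0 = (2, 2, 1).
v_1 = A·v_0 = (-15, 4, -3).
v_2 = A·v_1 = (51, -11, -49).
v_3 = A·v_2 = (-122, 40, 97).
v_4 = A·v_3 = (271, -82, -307).

v_4 = (271, -82, -307)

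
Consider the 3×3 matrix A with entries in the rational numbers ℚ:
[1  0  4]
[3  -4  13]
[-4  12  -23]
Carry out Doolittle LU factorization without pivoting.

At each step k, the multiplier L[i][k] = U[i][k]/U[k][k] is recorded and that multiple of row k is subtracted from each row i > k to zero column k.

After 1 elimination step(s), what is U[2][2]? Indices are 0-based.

U[2][2] = -7

Step 1: pivot at (0,0) is 1.
  row1 ← row1 − (3)·row0  ⇒  L[1][0]=3, U row1=(0, -4, 1)
  row2 ← row2 − (-4)·row0  ⇒  L[2][0]=-4, U row2=(0, 12, -7)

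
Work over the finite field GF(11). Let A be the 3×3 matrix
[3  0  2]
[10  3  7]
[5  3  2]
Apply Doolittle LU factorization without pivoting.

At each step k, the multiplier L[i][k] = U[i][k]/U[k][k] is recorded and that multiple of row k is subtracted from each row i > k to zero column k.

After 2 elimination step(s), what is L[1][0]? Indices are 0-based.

k=0: U[0][0]=3
  eliminate (1,0): mult=7, new row 1: (0, 3, 4); set L[1][0]=7
  eliminate (2,0): mult=9, new row 2: (0, 3, 6); set L[2][0]=9
k=1: U[1][1]=3
  eliminate (2,1): mult=1, new row 2: (0, 0, 2); set L[2][1]=1

L[1][0] = 7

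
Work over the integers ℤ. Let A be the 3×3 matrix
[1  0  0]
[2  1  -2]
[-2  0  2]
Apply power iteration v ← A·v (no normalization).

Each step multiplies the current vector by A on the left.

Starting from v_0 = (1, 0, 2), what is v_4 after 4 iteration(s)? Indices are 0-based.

v_0 = (1, 0, 2).
v_1 = A·v_0 = (1, -2, 2).
v_2 = A·v_1 = (1, -4, 2).
v_3 = A·v_2 = (1, -6, 2).
v_4 = A·v_3 = (1, -8, 2).

v_4 = (1, -8, 2)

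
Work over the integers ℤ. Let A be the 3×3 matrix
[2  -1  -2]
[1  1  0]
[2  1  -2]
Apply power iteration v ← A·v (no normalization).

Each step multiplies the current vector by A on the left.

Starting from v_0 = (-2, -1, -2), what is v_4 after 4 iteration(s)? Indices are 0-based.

v_0 = (-2, -1, -2).
v_1 = A·v_0 = (1, -3, -1).
v_2 = A·v_1 = (7, -2, 1).
v_3 = A·v_2 = (14, 5, 10).
v_4 = A·v_3 = (3, 19, 13).

v_4 = (3, 19, 13)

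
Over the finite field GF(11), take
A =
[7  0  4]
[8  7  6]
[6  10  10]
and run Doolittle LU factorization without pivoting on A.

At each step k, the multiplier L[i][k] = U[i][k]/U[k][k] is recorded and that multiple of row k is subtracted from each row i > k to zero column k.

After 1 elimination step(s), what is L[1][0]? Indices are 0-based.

Step 1: pivot at (0,0) is 7.
  row1 ← row1 − (9)·row0  ⇒  L[1][0]=9, U row1=(0, 7, 3)
  row2 ← row2 − (4)·row0  ⇒  L[2][0]=4, U row2=(0, 10, 5)

L[1][0] = 9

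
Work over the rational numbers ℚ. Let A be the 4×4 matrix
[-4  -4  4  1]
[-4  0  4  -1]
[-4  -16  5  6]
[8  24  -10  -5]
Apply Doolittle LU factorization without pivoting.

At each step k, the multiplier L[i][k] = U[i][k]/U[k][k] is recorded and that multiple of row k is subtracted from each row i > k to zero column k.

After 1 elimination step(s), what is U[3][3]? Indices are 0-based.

[col 0] pivot -4
  R1 -= 1*R0 → (0, 4, 0, -2)  (L[1][0] := 1)
  R2 -= 1*R0 → (0, -12, 1, 5)  (L[2][0] := 1)
  R3 -= -2*R0 → (0, 16, -2, -3)  (L[3][0] := -2)

U[3][3] = -3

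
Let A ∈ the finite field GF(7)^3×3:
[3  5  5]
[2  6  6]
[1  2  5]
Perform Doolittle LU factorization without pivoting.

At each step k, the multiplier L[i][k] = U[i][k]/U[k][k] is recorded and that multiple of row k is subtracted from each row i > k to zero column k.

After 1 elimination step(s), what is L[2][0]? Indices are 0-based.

k=0: U[0][0]=3
  eliminate (1,0): mult=3, new row 1: (0, 5, 5); set L[1][0]=3
  eliminate (2,0): mult=5, new row 2: (0, 5, 1); set L[2][0]=5

L[2][0] = 5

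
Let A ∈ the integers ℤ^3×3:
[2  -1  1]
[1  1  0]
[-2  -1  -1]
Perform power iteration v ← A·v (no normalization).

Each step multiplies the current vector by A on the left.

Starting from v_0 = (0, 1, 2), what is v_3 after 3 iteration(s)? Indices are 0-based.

v_3 = (-6, 0, 2)

v_0 = (0, 1, 2).
v_1 = A·v_0 = (1, 1, -3).
v_2 = A·v_1 = (-2, 2, 0).
v_3 = A·v_2 = (-6, 0, 2).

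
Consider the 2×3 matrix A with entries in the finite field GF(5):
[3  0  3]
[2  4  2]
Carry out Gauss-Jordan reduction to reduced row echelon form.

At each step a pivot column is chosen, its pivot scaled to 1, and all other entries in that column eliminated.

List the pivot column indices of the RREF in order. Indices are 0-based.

pivot columns: 0, 1

pivot(0,0)=3: scale R0 → (1, 0, 1)
  clear (1,0): R1 −= (2)R0 → (0, 4, 0)
pivot(1,1)=4: scale R1 → (0, 1, 0)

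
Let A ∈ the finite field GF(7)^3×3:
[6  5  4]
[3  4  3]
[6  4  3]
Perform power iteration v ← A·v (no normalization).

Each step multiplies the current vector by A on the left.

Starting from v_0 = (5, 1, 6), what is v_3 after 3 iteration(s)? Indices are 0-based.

v_3 = (6, 0, 1)

v_0 = (5, 1, 6).
v_1 = A·v_0 = (3, 2, 3).
v_2 = A·v_1 = (5, 5, 0).
v_3 = A·v_2 = (6, 0, 1).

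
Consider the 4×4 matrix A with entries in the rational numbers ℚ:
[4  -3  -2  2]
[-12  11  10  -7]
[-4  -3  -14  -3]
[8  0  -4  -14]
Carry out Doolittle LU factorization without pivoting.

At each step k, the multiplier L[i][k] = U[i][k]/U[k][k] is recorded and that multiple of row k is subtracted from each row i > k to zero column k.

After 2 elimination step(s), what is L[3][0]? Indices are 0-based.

Step 1: pivot at (0,0) is 4.
  row1 ← row1 − (-3)·row0  ⇒  L[1][0]=-3, U row1=(0, 2, 4, -1)
  row2 ← row2 − (-1)·row0  ⇒  L[2][0]=-1, U row2=(0, -6, -16, -1)
  row3 ← row3 − (2)·row0  ⇒  L[3][0]=2, U row3=(0, 6, 0, -18)
Step 2: pivot at (1,1) is 2.
  row2 ← row2 − (-3)·row1  ⇒  L[2][1]=-3, U row2=(0, 0, -4, -4)
  row3 ← row3 − (3)·row1  ⇒  L[3][1]=3, U row3=(0, 0, -12, -15)

L[3][0] = 2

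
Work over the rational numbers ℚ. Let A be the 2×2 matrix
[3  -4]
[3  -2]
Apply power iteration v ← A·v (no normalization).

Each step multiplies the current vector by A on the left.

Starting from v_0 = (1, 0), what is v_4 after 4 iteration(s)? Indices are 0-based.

v_4 = (-3, -33)

v_0 = (1, 0).
v_1 = A·v_0 = (3, 3).
v_2 = A·v_1 = (-3, 3).
v_3 = A·v_2 = (-21, -15).
v_4 = A·v_3 = (-3, -33).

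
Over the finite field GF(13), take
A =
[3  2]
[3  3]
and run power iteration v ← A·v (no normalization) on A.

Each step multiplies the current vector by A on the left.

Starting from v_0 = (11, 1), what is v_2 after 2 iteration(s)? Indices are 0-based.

v_2 = (8, 5)

v_0 = (11, 1).
v_1 = A·v_0 = (9, 10).
v_2 = A·v_1 = (8, 5).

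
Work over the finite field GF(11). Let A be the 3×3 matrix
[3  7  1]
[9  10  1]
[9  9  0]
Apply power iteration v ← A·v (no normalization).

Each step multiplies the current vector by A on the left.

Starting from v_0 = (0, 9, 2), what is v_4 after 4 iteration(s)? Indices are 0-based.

v_0 = (0, 9, 2).
v_1 = A·v_0 = (10, 4, 4).
v_2 = A·v_1 = (7, 2, 5).
v_3 = A·v_2 = (7, 0, 4).
v_4 = A·v_3 = (3, 1, 8).

v_4 = (3, 1, 8)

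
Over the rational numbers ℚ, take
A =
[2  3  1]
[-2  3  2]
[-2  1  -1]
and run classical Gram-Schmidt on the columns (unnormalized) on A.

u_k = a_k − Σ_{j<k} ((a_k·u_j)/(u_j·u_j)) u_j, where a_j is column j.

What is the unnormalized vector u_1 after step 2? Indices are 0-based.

u_1 = (10/3, 8/3, 2/3)

Step 1: u_0 = a_0 = (2, -2, -2).
Step 2: u_1 = a_1 − (-1/6)·u_0 = (10/3, 8/3, 2/3).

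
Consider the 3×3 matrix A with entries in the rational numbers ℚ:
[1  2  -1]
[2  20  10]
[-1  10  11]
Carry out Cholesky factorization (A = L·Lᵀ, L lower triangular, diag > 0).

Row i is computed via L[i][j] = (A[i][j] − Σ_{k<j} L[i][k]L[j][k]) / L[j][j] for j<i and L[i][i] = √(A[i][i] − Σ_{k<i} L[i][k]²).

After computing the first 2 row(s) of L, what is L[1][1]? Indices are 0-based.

L[1][1] = 4

Step 1: L[0][0] = √(1) = 1.
  L[1][0] = (2) / L[0][0] = 2.
Step 2: L[1][1] = √(16) = 4.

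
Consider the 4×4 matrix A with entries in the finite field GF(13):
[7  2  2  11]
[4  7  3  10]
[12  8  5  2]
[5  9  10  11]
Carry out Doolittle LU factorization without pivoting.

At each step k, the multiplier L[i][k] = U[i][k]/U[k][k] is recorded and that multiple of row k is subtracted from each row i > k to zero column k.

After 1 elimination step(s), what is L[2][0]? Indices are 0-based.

[col 0] pivot 7
  R1 -= 8*R0 → (0, 4, 0, 0)  (L[1][0] := 8)
  R2 -= 11*R0 → (0, 12, 9, 11)  (L[2][0] := 11)
  R3 -= 10*R0 → (0, 2, 3, 5)  (L[3][0] := 10)

L[2][0] = 11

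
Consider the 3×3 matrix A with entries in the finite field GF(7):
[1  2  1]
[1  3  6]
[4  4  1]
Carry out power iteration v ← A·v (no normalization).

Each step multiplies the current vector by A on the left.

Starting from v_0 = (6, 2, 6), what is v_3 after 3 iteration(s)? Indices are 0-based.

v_3 = (2, 5, 3)

v_0 = (6, 2, 6).
v_1 = A·v_0 = (2, 6, 3).
v_2 = A·v_1 = (3, 3, 0).
v_3 = A·v_2 = (2, 5, 3).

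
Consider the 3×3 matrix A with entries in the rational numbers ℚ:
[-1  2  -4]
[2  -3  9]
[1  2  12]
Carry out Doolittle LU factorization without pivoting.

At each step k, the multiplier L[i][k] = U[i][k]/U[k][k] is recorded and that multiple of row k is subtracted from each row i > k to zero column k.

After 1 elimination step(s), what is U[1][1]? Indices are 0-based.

U[1][1] = 1

Step 1: pivot at (0,0) is -1.
  row1 ← row1 − (-2)·row0  ⇒  L[1][0]=-2, U row1=(0, 1, 1)
  row2 ← row2 − (-1)·row0  ⇒  L[2][0]=-1, U row2=(0, 4, 8)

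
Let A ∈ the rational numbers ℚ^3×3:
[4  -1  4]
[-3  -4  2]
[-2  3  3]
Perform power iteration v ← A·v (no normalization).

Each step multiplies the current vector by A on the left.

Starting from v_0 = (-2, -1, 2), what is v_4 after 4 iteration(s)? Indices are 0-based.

v_0 = (-2, -1, 2).
v_1 = A·v_0 = (1, 14, 7).
v_2 = A·v_1 = (18, -45, 61).
v_3 = A·v_2 = (361, 248, 12).
v_4 = A·v_3 = (1244, -2051, 58).

v_4 = (1244, -2051, 58)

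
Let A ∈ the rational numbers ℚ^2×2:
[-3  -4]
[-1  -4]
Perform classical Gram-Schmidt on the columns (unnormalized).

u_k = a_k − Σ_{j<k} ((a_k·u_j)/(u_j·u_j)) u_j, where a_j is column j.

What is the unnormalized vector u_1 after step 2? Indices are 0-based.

u_1 = (4/5, -12/5)

Step 1: u_0 = a_0 = (-3, -1).
Step 2: u_1 = a_1 − (8/5)·u_0 = (4/5, -12/5).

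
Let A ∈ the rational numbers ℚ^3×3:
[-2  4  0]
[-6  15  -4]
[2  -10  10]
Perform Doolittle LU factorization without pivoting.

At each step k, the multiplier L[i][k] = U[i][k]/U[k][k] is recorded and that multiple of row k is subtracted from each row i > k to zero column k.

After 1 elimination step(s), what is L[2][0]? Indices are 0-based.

Step 1: pivot at (0,0) is -2.
  row1 ← row1 − (3)·row0  ⇒  L[1][0]=3, U row1=(0, 3, -4)
  row2 ← row2 − (-1)·row0  ⇒  L[2][0]=-1, U row2=(0, -6, 10)

L[2][0] = -1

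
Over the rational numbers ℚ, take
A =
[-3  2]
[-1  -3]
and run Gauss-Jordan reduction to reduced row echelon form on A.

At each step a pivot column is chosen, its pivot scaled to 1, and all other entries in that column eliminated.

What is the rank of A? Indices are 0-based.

pivot(0,0)=-3: scale R0 → (1, -2/3)
  clear (1,0): R1 −= (-1)R0 → (0, -11/3)
pivot(1,1)=-11/3: scale R1 → (0, 1)
  clear (0,1): R0 −= (-2/3)R1 → (1, 0)

rank = 2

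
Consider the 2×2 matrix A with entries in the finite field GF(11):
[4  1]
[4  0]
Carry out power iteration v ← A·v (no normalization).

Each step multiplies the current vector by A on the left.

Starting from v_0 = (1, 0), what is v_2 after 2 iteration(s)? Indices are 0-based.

v_0 = (1, 0).
v_1 = A·v_0 = (4, 4).
v_2 = A·v_1 = (9, 5).

v_2 = (9, 5)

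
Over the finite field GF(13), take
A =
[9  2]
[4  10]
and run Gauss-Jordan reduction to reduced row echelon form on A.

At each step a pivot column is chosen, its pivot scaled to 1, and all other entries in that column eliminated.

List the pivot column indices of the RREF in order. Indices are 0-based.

pivot columns: 0, 1

step 1: normalize row 0 (÷9) = (1, 6)
  row 1: subtract 4×row0 = (0, 12)
step 2: normalize row 1 (÷12) = (0, 1)
  row 0: subtract 6×row1 = (1, 0)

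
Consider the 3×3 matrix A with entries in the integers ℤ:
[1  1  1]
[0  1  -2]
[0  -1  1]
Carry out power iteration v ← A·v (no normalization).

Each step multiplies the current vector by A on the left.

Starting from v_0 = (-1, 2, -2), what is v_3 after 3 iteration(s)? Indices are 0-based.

v_0 = (-1, 2, -2).
v_1 = A·v_0 = (-1, 6, -4).
v_2 = A·v_1 = (1, 14, -10).
v_3 = A·v_2 = (5, 34, -24).

v_3 = (5, 34, -24)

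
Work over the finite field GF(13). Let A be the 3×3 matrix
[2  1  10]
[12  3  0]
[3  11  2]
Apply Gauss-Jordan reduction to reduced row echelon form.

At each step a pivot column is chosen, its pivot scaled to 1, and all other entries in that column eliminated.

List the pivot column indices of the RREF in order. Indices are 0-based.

pivot columns: 0, 1, 2

[1] R0 /= 2  ⇒  (1, 7, 5)
     R1 -= 12·R0  ⇒  (0, 10, 5)
     R2 -= 3·R0  ⇒  (0, 3, 0)
[2] R1 /= 10  ⇒  (0, 1, 7)
     R0 -= 7·R1  ⇒  (1, 0, 8)
     R2 -= 3·R1  ⇒  (0, 0, 5)
[3] R2 /= 5  ⇒  (0, 0, 1)
     R0 -= 8·R2  ⇒  (1, 0, 0)
     R1 -= 7·R2  ⇒  (0, 1, 0)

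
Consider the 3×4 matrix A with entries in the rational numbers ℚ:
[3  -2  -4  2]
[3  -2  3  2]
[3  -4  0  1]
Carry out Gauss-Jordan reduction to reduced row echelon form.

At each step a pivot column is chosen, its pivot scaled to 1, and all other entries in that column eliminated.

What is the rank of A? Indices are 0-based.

step 1: normalize row 0 (÷3) = (1, -2/3, -4/3, 2/3)
  row 1: subtract 3×row0 = (0, 0, 7, 0)
  row 2: subtract 3×row0 = (0, -2, 4, -1)
step 2: exchange rows 1,2
step 2: normalize row 1 (÷-2) = (0, 1, -2, 1/2)
  row 0: subtract -2/3×row1 = (1, 0, -8/3, 1)
step 3: normalize row 2 (÷7) = (0, 0, 1, 0)
  row 0: subtract -8/3×row2 = (1, 0, 0, 1)
  row 1: subtract -2×row2 = (0, 1, 0, 1/2)

rank = 3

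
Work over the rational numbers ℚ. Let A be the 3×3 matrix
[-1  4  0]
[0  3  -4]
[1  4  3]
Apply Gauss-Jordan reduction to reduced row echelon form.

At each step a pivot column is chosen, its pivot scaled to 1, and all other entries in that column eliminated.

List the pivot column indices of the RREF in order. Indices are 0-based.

[1] R0 /= -1  ⇒  (1, -4, 0)
     R2 -= 1·R0  ⇒  (0, 8, 3)
[2] R1 /= 3  ⇒  (0, 1, -4/3)
     R0 -= -4·R1  ⇒  (1, 0, -16/3)
     R2 -= 8·R1  ⇒  (0, 0, 41/3)
[3] R2 /= 41/3  ⇒  (0, 0, 1)
     R0 -= -16/3·R2  ⇒  (1, 0, 0)
     R1 -= -4/3·R2  ⇒  (0, 1, 0)

pivot columns: 0, 1, 2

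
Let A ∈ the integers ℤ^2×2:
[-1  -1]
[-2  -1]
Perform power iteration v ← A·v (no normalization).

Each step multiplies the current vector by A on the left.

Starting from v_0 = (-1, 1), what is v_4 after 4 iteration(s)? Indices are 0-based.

v_4 = (-5, -7)

v_0 = (-1, 1).
v_1 = A·v_0 = (0, 1).
v_2 = A·v_1 = (-1, -1).
v_3 = A·v_2 = (2, 3).
v_4 = A·v_3 = (-5, -7).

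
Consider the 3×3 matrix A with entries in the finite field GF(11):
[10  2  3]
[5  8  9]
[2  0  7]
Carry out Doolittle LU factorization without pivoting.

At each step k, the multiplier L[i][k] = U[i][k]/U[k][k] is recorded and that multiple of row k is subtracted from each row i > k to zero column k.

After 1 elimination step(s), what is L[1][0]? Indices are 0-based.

k=0: U[0][0]=10
  eliminate (1,0): mult=6, new row 1: (0, 7, 2); set L[1][0]=6
  eliminate (2,0): mult=9, new row 2: (0, 4, 2); set L[2][0]=9

L[1][0] = 6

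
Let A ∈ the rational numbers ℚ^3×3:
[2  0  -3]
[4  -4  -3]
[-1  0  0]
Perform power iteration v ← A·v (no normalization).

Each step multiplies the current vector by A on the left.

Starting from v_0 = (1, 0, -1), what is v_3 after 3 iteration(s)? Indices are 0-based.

v_3 = (41, 87, -13)

v_0 = (1, 0, -1).
v_1 = A·v_0 = (5, 7, -1).
v_2 = A·v_1 = (13, -5, -5).
v_3 = A·v_2 = (41, 87, -13).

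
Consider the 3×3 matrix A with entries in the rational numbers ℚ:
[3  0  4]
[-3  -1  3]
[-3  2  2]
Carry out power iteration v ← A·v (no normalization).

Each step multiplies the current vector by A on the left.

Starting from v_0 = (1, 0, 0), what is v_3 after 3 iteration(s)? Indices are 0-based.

v_0 = (1, 0, 0).
v_1 = A·v_0 = (3, -3, -3).
v_2 = A·v_1 = (-3, -15, -21).
v_3 = A·v_2 = (-93, -39, -63).

v_3 = (-93, -39, -63)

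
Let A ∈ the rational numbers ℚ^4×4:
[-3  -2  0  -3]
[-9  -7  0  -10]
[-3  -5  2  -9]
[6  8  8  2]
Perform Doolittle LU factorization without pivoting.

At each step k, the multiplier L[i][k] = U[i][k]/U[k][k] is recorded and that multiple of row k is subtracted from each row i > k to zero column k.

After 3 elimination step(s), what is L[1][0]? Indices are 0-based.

Step 1: pivot at (0,0) is -3.
  row1 ← row1 − (3)·row0  ⇒  L[1][0]=3, U row1=(0, -1, 0, -1)
  row2 ← row2 − (1)·row0  ⇒  L[2][0]=1, U row2=(0, -3, 2, -6)
  row3 ← row3 − (-2)·row0  ⇒  L[3][0]=-2, U row3=(0, 4, 8, -4)
Step 2: pivot at (1,1) is -1.
  row2 ← row2 − (3)·row1  ⇒  L[2][1]=3, U row2=(0, 0, 2, -3)
  row3 ← row3 − (-4)·row1  ⇒  L[3][1]=-4, U row3=(0, 0, 8, -8)
Step 3: pivot at (2,2) is 2.
  row3 ← row3 − (4)·row2  ⇒  L[3][2]=4, U row3=(0, 0, 0, 4)

L[1][0] = 3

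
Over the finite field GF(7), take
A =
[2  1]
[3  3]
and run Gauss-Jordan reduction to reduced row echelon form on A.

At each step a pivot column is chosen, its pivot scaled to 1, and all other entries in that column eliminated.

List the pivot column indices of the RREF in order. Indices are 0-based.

pivot columns: 0, 1

step 1: normalize row 0 (÷2) = (1, 4)
  row 1: subtract 3×row0 = (0, 5)
step 2: normalize row 1 (÷5) = (0, 1)
  row 0: subtract 4×row1 = (1, 0)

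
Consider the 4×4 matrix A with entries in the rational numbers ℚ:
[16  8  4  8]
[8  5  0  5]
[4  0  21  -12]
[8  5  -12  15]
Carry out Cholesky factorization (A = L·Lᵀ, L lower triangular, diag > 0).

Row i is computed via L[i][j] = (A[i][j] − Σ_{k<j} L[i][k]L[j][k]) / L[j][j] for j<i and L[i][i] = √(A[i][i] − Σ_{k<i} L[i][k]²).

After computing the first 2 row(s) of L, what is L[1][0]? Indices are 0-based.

L[1][0] = 2

Step 1: L[0][0] = √(16) = 4.
  L[1][0] = (8) / L[0][0] = 2.
Step 2: L[1][1] = √(1) = 1.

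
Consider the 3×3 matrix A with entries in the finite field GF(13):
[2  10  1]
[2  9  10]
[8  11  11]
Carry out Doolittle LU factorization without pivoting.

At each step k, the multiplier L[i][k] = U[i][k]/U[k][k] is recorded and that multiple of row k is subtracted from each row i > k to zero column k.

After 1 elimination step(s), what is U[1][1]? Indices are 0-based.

U[1][1] = 12

[col 0] pivot 2
  R1 -= 1*R0 → (0, 12, 9)  (L[1][0] := 1)
  R2 -= 4*R0 → (0, 10, 7)  (L[2][0] := 4)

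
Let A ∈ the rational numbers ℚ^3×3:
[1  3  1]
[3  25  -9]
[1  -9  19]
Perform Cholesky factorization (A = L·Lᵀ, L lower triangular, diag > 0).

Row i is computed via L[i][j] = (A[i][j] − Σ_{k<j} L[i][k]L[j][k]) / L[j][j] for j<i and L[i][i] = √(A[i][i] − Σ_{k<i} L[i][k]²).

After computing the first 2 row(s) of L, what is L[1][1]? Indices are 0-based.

L[1][1] = 4

Step 1: L[0][0] = √(1) = 1.
  L[1][0] = (3) / L[0][0] = 3.
Step 2: L[1][1] = √(16) = 4.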